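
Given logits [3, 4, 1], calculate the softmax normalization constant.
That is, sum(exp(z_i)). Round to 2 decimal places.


Denom = e^3=20.0855 + e^4=54.5982 + e^1=2.7183. Sum = 77.4020, which rounds to 77.40.

77.40


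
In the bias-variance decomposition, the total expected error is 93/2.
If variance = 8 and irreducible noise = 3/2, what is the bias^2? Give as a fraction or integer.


Total error = bias^2 + variance + irreducible noise. So bias^2 = 93/2 - 8 - 3/2 = 37.

37


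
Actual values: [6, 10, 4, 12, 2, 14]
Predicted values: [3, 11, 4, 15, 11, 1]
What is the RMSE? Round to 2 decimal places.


MSE = 44.8333. RMSE = sqrt(44.8333) = 6.70.

6.70


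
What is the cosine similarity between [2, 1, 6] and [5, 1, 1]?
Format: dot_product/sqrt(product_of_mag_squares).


dot = 17. |a|^2 = 41, |b|^2 = 27. cos = 17/sqrt(1107).

17/sqrt(1107)


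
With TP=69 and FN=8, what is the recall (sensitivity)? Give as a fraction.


Recall = TP / (TP + FN) = 69 / 77 = 69/77.

69/77


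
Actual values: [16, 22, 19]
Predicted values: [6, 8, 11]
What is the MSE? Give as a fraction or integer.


MSE = (1/3) * ((16-6)^2=100 + (22-8)^2=196 + (19-11)^2=64). Sum = 360. MSE = 120.

120


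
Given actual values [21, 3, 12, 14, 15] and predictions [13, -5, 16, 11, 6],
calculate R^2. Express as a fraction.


Mean(y) = 13. SS_res = 234. SS_tot = 170. R^2 = 1 - 234/(170) = -32/85.

-32/85


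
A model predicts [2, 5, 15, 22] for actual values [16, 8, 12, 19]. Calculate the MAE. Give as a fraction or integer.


MAE = (1/4) * (|16-2|=14 + |8-5|=3 + |12-15|=3 + |19-22|=3). Sum = 23. MAE = 23/4.

23/4


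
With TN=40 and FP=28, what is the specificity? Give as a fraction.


Specificity = TN / (TN + FP) = 40 / 68 = 10/17.

10/17


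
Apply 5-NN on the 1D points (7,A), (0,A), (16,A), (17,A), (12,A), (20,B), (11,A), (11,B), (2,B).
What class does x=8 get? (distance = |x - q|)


Distances: |7-8|=1, |0-8|=8, |16-8|=8, |17-8|=9, |12-8|=4, |20-8|=12, |11-8|=3, |11-8|=3, |2-8|=6. 5 nearest: (7,A), (11,A), (11,B), (12,A), (2,B). Counts: {'A': 3, 'B': 2}. Majority class: A.

A


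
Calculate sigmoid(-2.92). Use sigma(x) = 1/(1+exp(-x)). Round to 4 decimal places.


sigma(-2.92) = 1/(1+e^(2.92)) = 1/(1+18.541287) = 1/19.541287 = 0.0512.

0.0512


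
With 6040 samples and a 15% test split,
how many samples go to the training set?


Test set = 6040 * 15% = 906. Training set = 6040 - 906 = 5134.

5134


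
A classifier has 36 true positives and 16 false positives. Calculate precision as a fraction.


Precision = TP / (TP + FP) = 36 / 52 = 9/13.

9/13


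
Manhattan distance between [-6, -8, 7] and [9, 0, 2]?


d = sum of absolute differences: |-6-9|=15 + |-8-0|=8 + |7-2|=5 = 28.

28


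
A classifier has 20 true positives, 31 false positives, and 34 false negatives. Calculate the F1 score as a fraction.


Precision = 20/51 = 20/51. Recall = 20/54 = 10/27. F1 = 2*P*R/(P+R) = 8/21.

8/21


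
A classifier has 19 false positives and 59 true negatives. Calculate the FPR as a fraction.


FPR = FP / (FP + TN) = 19 / 78 = 19/78.

19/78


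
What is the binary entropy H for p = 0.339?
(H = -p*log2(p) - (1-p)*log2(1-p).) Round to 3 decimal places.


H = -0.339*log2(0.339) - 0.661*log2(0.661) = 0.924.

0.924


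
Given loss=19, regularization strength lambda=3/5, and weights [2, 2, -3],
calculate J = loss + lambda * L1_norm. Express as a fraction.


L1 norm = sum(|w|) = 7. J = 19 + 3/5 * 7 = 116/5.

116/5


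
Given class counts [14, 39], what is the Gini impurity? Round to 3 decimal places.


Total = 53. Proportions: 14/53, 39/53. sum(p_i^2) = 0.6112. Gini = 1 - 0.6112 = 0.3888, which rounds to 0.389.

0.389


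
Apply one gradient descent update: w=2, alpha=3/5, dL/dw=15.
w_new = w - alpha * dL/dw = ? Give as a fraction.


w_new = 2 - 3/5 * 15 = 2 - 9 = -7.

-7


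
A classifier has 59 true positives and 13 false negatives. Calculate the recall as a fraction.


Recall = TP / (TP + FN) = 59 / 72 = 59/72.

59/72


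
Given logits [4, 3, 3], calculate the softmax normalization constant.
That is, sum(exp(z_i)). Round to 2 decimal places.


Denom = e^4=54.5982 + e^3=20.0855 + e^3=20.0855. Sum = 94.7692, which rounds to 94.77.

94.77


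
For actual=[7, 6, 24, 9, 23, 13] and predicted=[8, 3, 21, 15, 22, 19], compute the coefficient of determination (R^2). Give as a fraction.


Mean(y) = 41/3. SS_res = 92. SS_tot = 958/3. R^2 = 1 - 92/(958/3) = 341/479.

341/479


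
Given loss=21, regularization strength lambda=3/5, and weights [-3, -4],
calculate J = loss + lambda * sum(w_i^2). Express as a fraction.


L2 sq norm = sum(w^2) = 25. J = 21 + 3/5 * 25 = 36.

36


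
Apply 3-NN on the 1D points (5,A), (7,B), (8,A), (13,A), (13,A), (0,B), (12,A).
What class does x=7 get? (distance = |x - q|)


Distances: |5-7|=2, |7-7|=0, |8-7|=1, |13-7|=6, |13-7|=6, |0-7|=7, |12-7|=5. 3 nearest: (7,B), (8,A), (5,A). Counts: {'B': 1, 'A': 2}. Majority class: A.

A


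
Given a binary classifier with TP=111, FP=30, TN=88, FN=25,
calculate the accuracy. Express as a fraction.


Accuracy = (TP + TN) / (TP + TN + FP + FN) = (111 + 88) / 254 = 199/254.

199/254


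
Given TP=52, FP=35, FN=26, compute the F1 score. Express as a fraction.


Precision = 52/87 = 52/87. Recall = 52/78 = 2/3. F1 = 2*P*R/(P+R) = 104/165.

104/165


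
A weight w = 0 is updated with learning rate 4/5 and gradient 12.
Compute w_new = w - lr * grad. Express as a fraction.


w_new = 0 - 4/5 * 12 = 0 - 48/5 = -48/5.

-48/5


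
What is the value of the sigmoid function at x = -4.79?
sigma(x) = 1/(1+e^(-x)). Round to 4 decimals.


sigma(-4.79) = 1/(1+e^(4.79)) = 1/(1+120.301369) = 1/121.301369 = 0.0082.

0.0082


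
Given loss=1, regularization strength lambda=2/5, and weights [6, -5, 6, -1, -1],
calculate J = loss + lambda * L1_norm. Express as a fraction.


L1 norm = sum(|w|) = 19. J = 1 + 2/5 * 19 = 43/5.

43/5


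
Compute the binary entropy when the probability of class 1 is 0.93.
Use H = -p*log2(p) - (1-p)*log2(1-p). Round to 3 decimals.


H = -0.93*log2(0.93) - 0.07*log2(0.07) = 0.366.

0.366


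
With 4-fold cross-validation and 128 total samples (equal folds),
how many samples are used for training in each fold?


Each validation fold has 128/4 = 32 samples. Training set = 128 - 32 = 96.

96


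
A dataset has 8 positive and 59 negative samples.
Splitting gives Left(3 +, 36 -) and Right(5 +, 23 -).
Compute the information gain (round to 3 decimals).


H(parent) = 0.5276. H(left) = 0.3912, H(right) = 0.6769. Weighted = (39/67)*0.3912 + (28/67)*0.6769 = 0.5106. IG = 0.5276 - 0.5106 = 0.0170, which rounds to 0.017.

0.017


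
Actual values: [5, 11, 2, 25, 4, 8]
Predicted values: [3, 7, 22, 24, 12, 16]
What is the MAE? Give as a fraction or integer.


MAE = (1/6) * (|5-3|=2 + |11-7|=4 + |2-22|=20 + |25-24|=1 + |4-12|=8 + |8-16|=8). Sum = 43. MAE = 43/6.

43/6


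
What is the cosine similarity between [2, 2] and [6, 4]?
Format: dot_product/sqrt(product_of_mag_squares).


dot = 20. |a|^2 = 8, |b|^2 = 52. cos = 20/sqrt(416).

20/sqrt(416)


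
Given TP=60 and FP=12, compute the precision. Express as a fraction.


Precision = TP / (TP + FP) = 60 / 72 = 5/6.

5/6


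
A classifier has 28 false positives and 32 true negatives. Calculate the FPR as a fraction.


FPR = FP / (FP + TN) = 28 / 60 = 7/15.

7/15


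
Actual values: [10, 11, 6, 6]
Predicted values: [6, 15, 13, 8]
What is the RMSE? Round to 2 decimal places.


MSE = 21.2500. RMSE = sqrt(21.2500) = 4.61.

4.61


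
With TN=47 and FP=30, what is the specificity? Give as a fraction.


Specificity = TN / (TN + FP) = 47 / 77 = 47/77.

47/77


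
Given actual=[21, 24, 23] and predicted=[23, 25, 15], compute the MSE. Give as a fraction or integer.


MSE = (1/3) * ((21-23)^2=4 + (24-25)^2=1 + (23-15)^2=64). Sum = 69. MSE = 23.

23


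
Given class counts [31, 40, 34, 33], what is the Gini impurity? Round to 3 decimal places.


Total = 138. Proportions: 31/138, 40/138, 34/138, 33/138. sum(p_i^2) = 0.2524. Gini = 1 - 0.2524 = 0.7476, which rounds to 0.748.

0.748


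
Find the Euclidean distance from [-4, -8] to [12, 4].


d = sqrt(sum of squared differences). (-4-12)^2=256, (-8-4)^2=144. Sum = 400.

20


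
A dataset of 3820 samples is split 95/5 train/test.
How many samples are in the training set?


Test set = 3820 * 5% = 191. Training set = 3820 - 191 = 3629.

3629


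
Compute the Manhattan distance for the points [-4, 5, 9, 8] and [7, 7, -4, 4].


d = sum of absolute differences: |-4-7|=11 + |5-7|=2 + |9--4|=13 + |8-4|=4 = 30.

30


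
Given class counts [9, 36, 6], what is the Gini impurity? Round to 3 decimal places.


Total = 51. Proportions: 9/51, 36/51, 6/51. sum(p_i^2) = 0.5433. Gini = 1 - 0.5433 = 0.4567, which rounds to 0.457.

0.457


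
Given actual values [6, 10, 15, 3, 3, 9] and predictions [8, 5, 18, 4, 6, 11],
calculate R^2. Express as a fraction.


Mean(y) = 23/3. SS_res = 52. SS_tot = 322/3. R^2 = 1 - 52/(322/3) = 83/161.

83/161


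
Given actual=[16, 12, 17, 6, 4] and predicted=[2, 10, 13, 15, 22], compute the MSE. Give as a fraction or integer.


MSE = (1/5) * ((16-2)^2=196 + (12-10)^2=4 + (17-13)^2=16 + (6-15)^2=81 + (4-22)^2=324). Sum = 621. MSE = 621/5.

621/5


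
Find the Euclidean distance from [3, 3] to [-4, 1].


d = sqrt(sum of squared differences). (3--4)^2=49, (3-1)^2=4. Sum = 53.

sqrt(53)


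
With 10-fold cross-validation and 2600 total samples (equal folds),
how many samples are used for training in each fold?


Each validation fold has 2600/10 = 260 samples. Training set = 2600 - 260 = 2340.

2340


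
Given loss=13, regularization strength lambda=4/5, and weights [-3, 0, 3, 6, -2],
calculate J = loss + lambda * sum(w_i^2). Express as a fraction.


L2 sq norm = sum(w^2) = 58. J = 13 + 4/5 * 58 = 297/5.

297/5


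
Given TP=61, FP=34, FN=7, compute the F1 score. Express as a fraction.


Precision = 61/95 = 61/95. Recall = 61/68 = 61/68. F1 = 2*P*R/(P+R) = 122/163.

122/163


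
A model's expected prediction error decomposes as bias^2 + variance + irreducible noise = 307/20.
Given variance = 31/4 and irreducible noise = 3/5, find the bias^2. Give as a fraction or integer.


Total error = bias^2 + variance + irreducible noise. So bias^2 = 307/20 - 31/4 - 3/5 = 7.

7


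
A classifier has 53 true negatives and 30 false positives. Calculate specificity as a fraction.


Specificity = TN / (TN + FP) = 53 / 83 = 53/83.

53/83


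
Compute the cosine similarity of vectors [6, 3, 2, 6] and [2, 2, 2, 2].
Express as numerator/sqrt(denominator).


dot = 34. |a|^2 = 85, |b|^2 = 16. cos = 34/sqrt(1360).

34/sqrt(1360)


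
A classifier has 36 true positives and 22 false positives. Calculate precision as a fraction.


Precision = TP / (TP + FP) = 36 / 58 = 18/29.

18/29


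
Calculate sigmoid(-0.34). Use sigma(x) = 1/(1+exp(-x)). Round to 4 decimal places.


sigma(-0.34) = 1/(1+e^(0.34)) = 1/(1+1.404948) = 1/2.404948 = 0.4158.

0.4158


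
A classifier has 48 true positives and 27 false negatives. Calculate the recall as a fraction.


Recall = TP / (TP + FN) = 48 / 75 = 16/25.

16/25


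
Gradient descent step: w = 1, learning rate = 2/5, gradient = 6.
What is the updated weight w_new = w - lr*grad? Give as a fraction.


w_new = 1 - 2/5 * 6 = 1 - 12/5 = -7/5.

-7/5


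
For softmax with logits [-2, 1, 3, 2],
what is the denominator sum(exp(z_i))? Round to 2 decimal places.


Denom = e^-2=0.1353 + e^1=2.7183 + e^3=20.0855 + e^2=7.3891. Sum = 30.3282, which rounds to 30.33.

30.33


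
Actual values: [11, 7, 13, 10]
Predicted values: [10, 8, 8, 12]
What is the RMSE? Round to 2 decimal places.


MSE = 7.7500. RMSE = sqrt(7.7500) = 2.78.

2.78


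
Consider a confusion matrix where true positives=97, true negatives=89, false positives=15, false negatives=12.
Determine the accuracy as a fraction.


Accuracy = (TP + TN) / (TP + TN + FP + FN) = (97 + 89) / 213 = 62/71.

62/71


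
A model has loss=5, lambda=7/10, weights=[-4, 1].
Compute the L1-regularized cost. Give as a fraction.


L1 norm = sum(|w|) = 5. J = 5 + 7/10 * 5 = 17/2.

17/2


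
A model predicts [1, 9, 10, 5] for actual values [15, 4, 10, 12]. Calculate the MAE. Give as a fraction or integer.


MAE = (1/4) * (|15-1|=14 + |4-9|=5 + |10-10|=0 + |12-5|=7). Sum = 26. MAE = 13/2.

13/2


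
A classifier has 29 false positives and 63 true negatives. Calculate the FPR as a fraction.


FPR = FP / (FP + TN) = 29 / 92 = 29/92.

29/92


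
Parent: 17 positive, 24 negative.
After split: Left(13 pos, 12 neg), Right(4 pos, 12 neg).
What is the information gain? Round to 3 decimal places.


H(parent) = 0.9789. H(left) = 0.9988, H(right) = 0.8113. Weighted = (25/41)*0.9988 + (16/41)*0.8113 = 0.9256. IG = 0.9789 - 0.9256 = 0.0533, which rounds to 0.053.

0.053


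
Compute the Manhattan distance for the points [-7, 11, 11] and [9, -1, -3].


d = sum of absolute differences: |-7-9|=16 + |11--1|=12 + |11--3|=14 = 42.

42


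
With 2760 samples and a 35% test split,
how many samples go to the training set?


Test set = 2760 * 35% = 966. Training set = 2760 - 966 = 1794.

1794


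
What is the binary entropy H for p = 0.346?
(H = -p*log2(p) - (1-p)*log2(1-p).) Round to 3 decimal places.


H = -0.346*log2(0.346) - 0.654*log2(0.654) = 0.930.

0.930


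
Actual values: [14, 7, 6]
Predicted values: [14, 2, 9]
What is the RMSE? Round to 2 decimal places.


MSE = 11.3333. RMSE = sqrt(11.3333) = 3.37.

3.37


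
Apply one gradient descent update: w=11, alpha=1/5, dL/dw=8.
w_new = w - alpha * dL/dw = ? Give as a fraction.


w_new = 11 - 1/5 * 8 = 11 - 8/5 = 47/5.

47/5


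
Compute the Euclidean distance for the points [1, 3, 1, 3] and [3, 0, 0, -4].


d = sqrt(sum of squared differences). (1-3)^2=4, (3-0)^2=9, (1-0)^2=1, (3--4)^2=49. Sum = 63.

sqrt(63)


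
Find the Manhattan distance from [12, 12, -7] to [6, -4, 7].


d = sum of absolute differences: |12-6|=6 + |12--4|=16 + |-7-7|=14 = 36.

36


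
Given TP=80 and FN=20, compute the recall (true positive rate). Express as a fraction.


Recall = TP / (TP + FN) = 80 / 100 = 4/5.

4/5


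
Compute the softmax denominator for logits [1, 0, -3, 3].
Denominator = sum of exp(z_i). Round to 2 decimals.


Denom = e^1=2.7183 + e^0=1.0000 + e^-3=0.0498 + e^3=20.0855. Sum = 23.8536, which rounds to 23.85.

23.85


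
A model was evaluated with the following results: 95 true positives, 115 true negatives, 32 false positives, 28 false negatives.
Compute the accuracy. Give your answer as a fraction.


Accuracy = (TP + TN) / (TP + TN + FP + FN) = (95 + 115) / 270 = 7/9.

7/9


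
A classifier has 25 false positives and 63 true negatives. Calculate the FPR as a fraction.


FPR = FP / (FP + TN) = 25 / 88 = 25/88.

25/88


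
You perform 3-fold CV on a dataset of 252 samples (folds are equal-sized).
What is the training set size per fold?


Each validation fold has 252/3 = 84 samples. Training set = 252 - 84 = 168.

168


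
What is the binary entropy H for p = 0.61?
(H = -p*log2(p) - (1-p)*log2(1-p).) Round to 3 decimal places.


H = -0.61*log2(0.61) - 0.39*log2(0.39) = 0.965.

0.965


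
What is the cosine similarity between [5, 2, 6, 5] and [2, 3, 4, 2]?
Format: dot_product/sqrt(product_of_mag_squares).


dot = 50. |a|^2 = 90, |b|^2 = 33. cos = 50/sqrt(2970).

50/sqrt(2970)


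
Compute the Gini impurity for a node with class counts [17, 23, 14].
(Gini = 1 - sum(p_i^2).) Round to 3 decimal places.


Total = 54. Proportions: 17/54, 23/54, 14/54. sum(p_i^2) = 0.3477. Gini = 1 - 0.3477 = 0.6523, which rounds to 0.652.

0.652


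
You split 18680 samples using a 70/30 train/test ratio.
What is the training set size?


Test set = 18680 * 30% = 5604. Training set = 18680 - 5604 = 13076.

13076


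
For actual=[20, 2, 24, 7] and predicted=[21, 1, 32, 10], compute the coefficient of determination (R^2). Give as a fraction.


Mean(y) = 53/4. SS_res = 75. SS_tot = 1307/4. R^2 = 1 - 75/(1307/4) = 1007/1307.

1007/1307


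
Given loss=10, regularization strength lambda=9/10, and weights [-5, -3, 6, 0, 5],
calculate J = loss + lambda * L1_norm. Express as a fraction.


L1 norm = sum(|w|) = 19. J = 10 + 9/10 * 19 = 271/10.

271/10


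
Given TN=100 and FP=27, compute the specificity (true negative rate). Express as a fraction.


Specificity = TN / (TN + FP) = 100 / 127 = 100/127.

100/127


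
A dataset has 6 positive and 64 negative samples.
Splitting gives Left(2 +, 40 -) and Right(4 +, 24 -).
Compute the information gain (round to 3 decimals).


H(parent) = 0.4220. H(left) = 0.2762, H(right) = 0.5917. Weighted = (42/70)*0.2762 + (28/70)*0.5917 = 0.4024. IG = 0.4220 - 0.4024 = 0.0196, which rounds to 0.020.

0.020


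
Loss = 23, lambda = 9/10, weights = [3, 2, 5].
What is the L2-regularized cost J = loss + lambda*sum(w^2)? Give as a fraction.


L2 sq norm = sum(w^2) = 38. J = 23 + 9/10 * 38 = 286/5.

286/5


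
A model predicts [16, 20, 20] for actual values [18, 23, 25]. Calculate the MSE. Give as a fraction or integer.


MSE = (1/3) * ((18-16)^2=4 + (23-20)^2=9 + (25-20)^2=25). Sum = 38. MSE = 38/3.

38/3


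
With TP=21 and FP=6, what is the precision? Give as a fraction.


Precision = TP / (TP + FP) = 21 / 27 = 7/9.

7/9


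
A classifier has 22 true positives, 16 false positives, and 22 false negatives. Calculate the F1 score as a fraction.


Precision = 22/38 = 11/19. Recall = 22/44 = 1/2. F1 = 2*P*R/(P+R) = 22/41.

22/41


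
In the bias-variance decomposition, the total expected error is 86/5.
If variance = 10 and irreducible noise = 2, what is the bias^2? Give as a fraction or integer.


Total error = bias^2 + variance + irreducible noise. So bias^2 = 86/5 - 10 - 2 = 26/5.

26/5


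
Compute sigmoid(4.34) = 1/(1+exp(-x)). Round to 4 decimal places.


sigma(4.34) = 1/(1+e^(-4.34)) = 1/(1+0.013037) = 1/1.013037 = 0.9871.

0.9871


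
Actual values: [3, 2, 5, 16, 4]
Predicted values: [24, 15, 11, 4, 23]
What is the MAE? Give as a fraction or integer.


MAE = (1/5) * (|3-24|=21 + |2-15|=13 + |5-11|=6 + |16-4|=12 + |4-23|=19). Sum = 71. MAE = 71/5.

71/5


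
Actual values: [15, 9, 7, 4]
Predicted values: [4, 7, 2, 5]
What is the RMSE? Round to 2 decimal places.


MSE = 37.7500. RMSE = sqrt(37.7500) = 6.14.

6.14


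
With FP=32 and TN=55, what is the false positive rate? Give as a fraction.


FPR = FP / (FP + TN) = 32 / 87 = 32/87.

32/87


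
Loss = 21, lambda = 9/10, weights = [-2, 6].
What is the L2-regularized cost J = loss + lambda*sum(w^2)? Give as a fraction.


L2 sq norm = sum(w^2) = 40. J = 21 + 9/10 * 40 = 57.

57


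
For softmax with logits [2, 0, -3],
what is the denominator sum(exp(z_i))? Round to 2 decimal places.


Denom = e^2=7.3891 + e^0=1.0000 + e^-3=0.0498. Sum = 8.4389, which rounds to 8.44.

8.44


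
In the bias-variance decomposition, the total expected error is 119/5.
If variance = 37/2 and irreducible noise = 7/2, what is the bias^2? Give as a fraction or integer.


Total error = bias^2 + variance + irreducible noise. So bias^2 = 119/5 - 37/2 - 7/2 = 9/5.

9/5


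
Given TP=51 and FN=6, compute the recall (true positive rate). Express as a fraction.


Recall = TP / (TP + FN) = 51 / 57 = 17/19.

17/19


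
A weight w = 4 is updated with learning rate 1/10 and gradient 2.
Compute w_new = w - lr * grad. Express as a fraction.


w_new = 4 - 1/10 * 2 = 4 - 1/5 = 19/5.

19/5


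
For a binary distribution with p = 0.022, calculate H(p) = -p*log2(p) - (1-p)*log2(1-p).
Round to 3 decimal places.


H = -0.022*log2(0.022) - 0.978*log2(0.978) = 0.153.

0.153


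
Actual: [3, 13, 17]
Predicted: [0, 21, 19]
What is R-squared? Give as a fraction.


Mean(y) = 11. SS_res = 77. SS_tot = 104. R^2 = 1 - 77/(104) = 27/104.

27/104


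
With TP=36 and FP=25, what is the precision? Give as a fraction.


Precision = TP / (TP + FP) = 36 / 61 = 36/61.

36/61


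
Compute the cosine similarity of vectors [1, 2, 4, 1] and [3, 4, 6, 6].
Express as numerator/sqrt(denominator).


dot = 41. |a|^2 = 22, |b|^2 = 97. cos = 41/sqrt(2134).

41/sqrt(2134)


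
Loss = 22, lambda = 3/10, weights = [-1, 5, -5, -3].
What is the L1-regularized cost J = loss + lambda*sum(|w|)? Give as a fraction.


L1 norm = sum(|w|) = 14. J = 22 + 3/10 * 14 = 131/5.

131/5


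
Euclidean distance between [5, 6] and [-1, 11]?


d = sqrt(sum of squared differences). (5--1)^2=36, (6-11)^2=25. Sum = 61.

sqrt(61)


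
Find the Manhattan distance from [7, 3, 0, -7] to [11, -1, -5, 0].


d = sum of absolute differences: |7-11|=4 + |3--1|=4 + |0--5|=5 + |-7-0|=7 = 20.

20


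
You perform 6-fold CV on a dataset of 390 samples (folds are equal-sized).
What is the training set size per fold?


Each validation fold has 390/6 = 65 samples. Training set = 390 - 65 = 325.

325


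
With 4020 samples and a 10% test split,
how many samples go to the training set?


Test set = 4020 * 10% = 402. Training set = 4020 - 402 = 3618.

3618


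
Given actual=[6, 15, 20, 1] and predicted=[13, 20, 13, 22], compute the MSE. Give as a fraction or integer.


MSE = (1/4) * ((6-13)^2=49 + (15-20)^2=25 + (20-13)^2=49 + (1-22)^2=441). Sum = 564. MSE = 141.

141


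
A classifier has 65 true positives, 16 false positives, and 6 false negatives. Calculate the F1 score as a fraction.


Precision = 65/81 = 65/81. Recall = 65/71 = 65/71. F1 = 2*P*R/(P+R) = 65/76.

65/76


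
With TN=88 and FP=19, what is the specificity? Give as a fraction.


Specificity = TN / (TN + FP) = 88 / 107 = 88/107.

88/107


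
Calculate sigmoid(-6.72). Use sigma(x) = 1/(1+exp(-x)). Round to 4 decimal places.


sigma(-6.72) = 1/(1+e^(6.72)) = 1/(1+828.817511) = 1/829.817511 = 0.0012.

0.0012


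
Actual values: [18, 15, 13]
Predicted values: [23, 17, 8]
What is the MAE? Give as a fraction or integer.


MAE = (1/3) * (|18-23|=5 + |15-17|=2 + |13-8|=5). Sum = 12. MAE = 4.

4


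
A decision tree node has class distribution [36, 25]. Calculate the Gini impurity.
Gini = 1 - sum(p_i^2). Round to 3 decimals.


Total = 61. Proportions: 36/61, 25/61. sum(p_i^2) = 0.5163. Gini = 1 - 0.5163 = 0.4837, which rounds to 0.484.

0.484


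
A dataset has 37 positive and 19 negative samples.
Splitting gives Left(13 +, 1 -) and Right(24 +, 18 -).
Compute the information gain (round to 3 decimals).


H(parent) = 0.9241. H(left) = 0.3712, H(right) = 0.9852. Weighted = (14/56)*0.3712 + (42/56)*0.9852 = 0.8317. IG = 0.9241 - 0.8317 = 0.0924, which rounds to 0.092.

0.092


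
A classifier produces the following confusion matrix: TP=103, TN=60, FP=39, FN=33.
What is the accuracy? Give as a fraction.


Accuracy = (TP + TN) / (TP + TN + FP + FN) = (103 + 60) / 235 = 163/235.

163/235


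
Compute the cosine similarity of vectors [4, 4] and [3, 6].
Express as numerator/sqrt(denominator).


dot = 36. |a|^2 = 32, |b|^2 = 45. cos = 36/sqrt(1440).

36/sqrt(1440)


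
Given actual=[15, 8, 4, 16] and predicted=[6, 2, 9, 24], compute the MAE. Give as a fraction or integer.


MAE = (1/4) * (|15-6|=9 + |8-2|=6 + |4-9|=5 + |16-24|=8). Sum = 28. MAE = 7.

7


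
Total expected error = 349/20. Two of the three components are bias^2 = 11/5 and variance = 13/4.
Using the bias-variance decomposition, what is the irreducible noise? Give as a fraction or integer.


Total error = bias^2 + variance + irreducible noise. So irreducible noise = 349/20 - 11/5 - 13/4 = 12.

12


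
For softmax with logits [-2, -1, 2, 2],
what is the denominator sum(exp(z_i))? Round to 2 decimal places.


Denom = e^-2=0.1353 + e^-1=0.3679 + e^2=7.3891 + e^2=7.3891. Sum = 15.2814, which rounds to 15.28.

15.28


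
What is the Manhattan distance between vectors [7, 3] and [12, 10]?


d = sum of absolute differences: |7-12|=5 + |3-10|=7 = 12.

12


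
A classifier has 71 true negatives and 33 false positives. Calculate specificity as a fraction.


Specificity = TN / (TN + FP) = 71 / 104 = 71/104.

71/104


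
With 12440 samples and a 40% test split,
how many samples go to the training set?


Test set = 12440 * 40% = 4976. Training set = 12440 - 4976 = 7464.

7464


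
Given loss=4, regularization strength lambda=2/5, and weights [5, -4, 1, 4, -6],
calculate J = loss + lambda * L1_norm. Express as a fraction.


L1 norm = sum(|w|) = 20. J = 4 + 2/5 * 20 = 12.

12


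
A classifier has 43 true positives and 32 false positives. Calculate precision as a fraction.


Precision = TP / (TP + FP) = 43 / 75 = 43/75.

43/75


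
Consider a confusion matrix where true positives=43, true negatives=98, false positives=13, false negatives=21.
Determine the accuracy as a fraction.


Accuracy = (TP + TN) / (TP + TN + FP + FN) = (43 + 98) / 175 = 141/175.

141/175


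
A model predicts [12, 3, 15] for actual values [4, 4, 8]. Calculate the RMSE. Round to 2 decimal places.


MSE = 38.0000. RMSE = sqrt(38.0000) = 6.16.

6.16


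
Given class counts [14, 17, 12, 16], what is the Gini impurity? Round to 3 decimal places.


Total = 59. Proportions: 14/59, 17/59, 12/59, 16/59. sum(p_i^2) = 0.2542. Gini = 1 - 0.2542 = 0.7458, which rounds to 0.746.

0.746


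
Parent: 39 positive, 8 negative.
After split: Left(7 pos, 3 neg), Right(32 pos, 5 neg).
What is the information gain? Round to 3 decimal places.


H(parent) = 0.6582. H(left) = 0.8813, H(right) = 0.5714. Weighted = (10/47)*0.8813 + (37/47)*0.5714 = 0.6373. IG = 0.6582 - 0.6373 = 0.0209, which rounds to 0.021.

0.021


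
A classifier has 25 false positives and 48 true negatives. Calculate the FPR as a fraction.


FPR = FP / (FP + TN) = 25 / 73 = 25/73.

25/73


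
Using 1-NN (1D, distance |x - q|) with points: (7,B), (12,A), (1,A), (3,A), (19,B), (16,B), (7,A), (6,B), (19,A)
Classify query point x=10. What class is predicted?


Distances: |7-10|=3, |12-10|=2, |1-10|=9, |3-10|=7, |19-10|=9, |16-10|=6, |7-10|=3, |6-10|=4, |19-10|=9. 1 nearest: (12,A). Counts: {'A': 1}. Majority class: A.

A


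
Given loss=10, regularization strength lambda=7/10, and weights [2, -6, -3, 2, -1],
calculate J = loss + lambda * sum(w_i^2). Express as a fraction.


L2 sq norm = sum(w^2) = 54. J = 10 + 7/10 * 54 = 239/5.

239/5


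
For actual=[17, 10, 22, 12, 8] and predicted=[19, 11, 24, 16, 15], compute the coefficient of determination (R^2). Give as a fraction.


Mean(y) = 69/5. SS_res = 74. SS_tot = 644/5. R^2 = 1 - 74/(644/5) = 137/322.

137/322


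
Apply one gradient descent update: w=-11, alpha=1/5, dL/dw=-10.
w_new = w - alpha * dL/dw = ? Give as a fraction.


w_new = -11 - 1/5 * -10 = -11 - -2 = -9.

-9


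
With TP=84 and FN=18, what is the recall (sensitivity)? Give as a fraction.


Recall = TP / (TP + FN) = 84 / 102 = 14/17.

14/17


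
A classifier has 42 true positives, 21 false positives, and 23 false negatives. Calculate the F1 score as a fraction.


Precision = 42/63 = 2/3. Recall = 42/65 = 42/65. F1 = 2*P*R/(P+R) = 21/32.

21/32


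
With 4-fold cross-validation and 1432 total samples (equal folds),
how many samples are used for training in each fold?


Each validation fold has 1432/4 = 358 samples. Training set = 1432 - 358 = 1074.

1074


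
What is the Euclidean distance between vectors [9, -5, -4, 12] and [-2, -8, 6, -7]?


d = sqrt(sum of squared differences). (9--2)^2=121, (-5--8)^2=9, (-4-6)^2=100, (12--7)^2=361. Sum = 591.

sqrt(591)


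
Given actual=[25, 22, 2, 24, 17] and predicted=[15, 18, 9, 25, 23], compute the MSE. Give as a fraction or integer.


MSE = (1/5) * ((25-15)^2=100 + (22-18)^2=16 + (2-9)^2=49 + (24-25)^2=1 + (17-23)^2=36). Sum = 202. MSE = 202/5.

202/5


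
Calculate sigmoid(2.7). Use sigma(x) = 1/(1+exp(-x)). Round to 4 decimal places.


sigma(2.7) = 1/(1+e^(-2.7)) = 1/(1+0.067206) = 1/1.067206 = 0.9370.

0.9370


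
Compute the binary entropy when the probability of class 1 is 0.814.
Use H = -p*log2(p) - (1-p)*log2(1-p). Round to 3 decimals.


H = -0.814*log2(0.814) - 0.186*log2(0.186) = 0.693.

0.693


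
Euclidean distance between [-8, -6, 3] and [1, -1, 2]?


d = sqrt(sum of squared differences). (-8-1)^2=81, (-6--1)^2=25, (3-2)^2=1. Sum = 107.

sqrt(107)


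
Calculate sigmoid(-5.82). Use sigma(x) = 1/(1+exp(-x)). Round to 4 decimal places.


sigma(-5.82) = 1/(1+e^(5.82)) = 1/(1+336.972054) = 1/337.972054 = 0.0030.

0.0030


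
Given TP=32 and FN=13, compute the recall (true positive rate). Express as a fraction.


Recall = TP / (TP + FN) = 32 / 45 = 32/45.

32/45


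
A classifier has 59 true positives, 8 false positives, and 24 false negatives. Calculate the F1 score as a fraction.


Precision = 59/67 = 59/67. Recall = 59/83 = 59/83. F1 = 2*P*R/(P+R) = 59/75.

59/75


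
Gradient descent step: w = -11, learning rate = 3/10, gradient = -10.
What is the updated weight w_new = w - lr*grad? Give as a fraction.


w_new = -11 - 3/10 * -10 = -11 - -3 = -8.

-8


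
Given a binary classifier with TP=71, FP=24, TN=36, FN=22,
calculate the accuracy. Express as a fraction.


Accuracy = (TP + TN) / (TP + TN + FP + FN) = (71 + 36) / 153 = 107/153.

107/153


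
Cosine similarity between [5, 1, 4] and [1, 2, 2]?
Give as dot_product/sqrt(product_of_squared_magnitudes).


dot = 15. |a|^2 = 42, |b|^2 = 9. cos = 15/sqrt(378).

15/sqrt(378)


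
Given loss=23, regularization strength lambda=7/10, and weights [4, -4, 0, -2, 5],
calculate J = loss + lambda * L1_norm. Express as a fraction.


L1 norm = sum(|w|) = 15. J = 23 + 7/10 * 15 = 67/2.

67/2


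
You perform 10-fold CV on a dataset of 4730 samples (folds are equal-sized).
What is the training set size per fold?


Each validation fold has 4730/10 = 473 samples. Training set = 4730 - 473 = 4257.

4257


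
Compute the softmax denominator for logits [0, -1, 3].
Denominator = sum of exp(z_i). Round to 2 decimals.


Denom = e^0=1.0000 + e^-1=0.3679 + e^3=20.0855. Sum = 21.4534, which rounds to 21.45.

21.45


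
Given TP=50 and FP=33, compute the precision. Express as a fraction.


Precision = TP / (TP + FP) = 50 / 83 = 50/83.

50/83


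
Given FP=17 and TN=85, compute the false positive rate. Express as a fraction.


FPR = FP / (FP + TN) = 17 / 102 = 1/6.

1/6


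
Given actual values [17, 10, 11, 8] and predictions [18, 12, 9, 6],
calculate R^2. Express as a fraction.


Mean(y) = 23/2. SS_res = 13. SS_tot = 45. R^2 = 1 - 13/(45) = 32/45.

32/45


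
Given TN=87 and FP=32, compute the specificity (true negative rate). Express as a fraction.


Specificity = TN / (TN + FP) = 87 / 119 = 87/119.

87/119


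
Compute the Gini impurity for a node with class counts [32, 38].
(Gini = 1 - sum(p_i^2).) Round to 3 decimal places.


Total = 70. Proportions: 32/70, 38/70. sum(p_i^2) = 0.5037. Gini = 1 - 0.5037 = 0.4963, which rounds to 0.496.

0.496


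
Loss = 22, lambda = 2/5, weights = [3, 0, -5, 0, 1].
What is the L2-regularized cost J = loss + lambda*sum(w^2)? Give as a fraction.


L2 sq norm = sum(w^2) = 35. J = 22 + 2/5 * 35 = 36.

36


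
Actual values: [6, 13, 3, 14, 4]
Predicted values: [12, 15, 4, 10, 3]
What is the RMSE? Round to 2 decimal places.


MSE = 11.6000. RMSE = sqrt(11.6000) = 3.41.

3.41


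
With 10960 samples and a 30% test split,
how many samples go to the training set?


Test set = 10960 * 30% = 3288. Training set = 10960 - 3288 = 7672.

7672


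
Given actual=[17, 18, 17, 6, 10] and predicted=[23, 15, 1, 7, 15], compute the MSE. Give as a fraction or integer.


MSE = (1/5) * ((17-23)^2=36 + (18-15)^2=9 + (17-1)^2=256 + (6-7)^2=1 + (10-15)^2=25). Sum = 327. MSE = 327/5.

327/5


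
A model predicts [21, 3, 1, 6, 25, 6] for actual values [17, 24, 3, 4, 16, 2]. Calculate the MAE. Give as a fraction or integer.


MAE = (1/6) * (|17-21|=4 + |24-3|=21 + |3-1|=2 + |4-6|=2 + |16-25|=9 + |2-6|=4). Sum = 42. MAE = 7.

7


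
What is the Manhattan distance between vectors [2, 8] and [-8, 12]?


d = sum of absolute differences: |2--8|=10 + |8-12|=4 = 14.

14


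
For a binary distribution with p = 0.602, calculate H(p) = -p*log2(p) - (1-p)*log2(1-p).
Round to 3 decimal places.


H = -0.602*log2(0.602) - 0.398*log2(0.398) = 0.970.

0.970


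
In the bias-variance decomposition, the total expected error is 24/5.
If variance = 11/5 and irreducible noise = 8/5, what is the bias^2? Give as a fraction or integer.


Total error = bias^2 + variance + irreducible noise. So bias^2 = 24/5 - 11/5 - 8/5 = 1.

1


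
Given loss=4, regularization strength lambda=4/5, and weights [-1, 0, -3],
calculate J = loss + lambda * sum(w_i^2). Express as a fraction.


L2 sq norm = sum(w^2) = 10. J = 4 + 4/5 * 10 = 12.

12


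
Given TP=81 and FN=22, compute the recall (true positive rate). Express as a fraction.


Recall = TP / (TP + FN) = 81 / 103 = 81/103.

81/103


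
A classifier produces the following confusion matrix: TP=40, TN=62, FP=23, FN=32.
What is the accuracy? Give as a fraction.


Accuracy = (TP + TN) / (TP + TN + FP + FN) = (40 + 62) / 157 = 102/157.

102/157


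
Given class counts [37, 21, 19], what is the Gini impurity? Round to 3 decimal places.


Total = 77. Proportions: 37/77, 21/77, 19/77. sum(p_i^2) = 0.3662. Gini = 1 - 0.3662 = 0.6338, which rounds to 0.634.

0.634


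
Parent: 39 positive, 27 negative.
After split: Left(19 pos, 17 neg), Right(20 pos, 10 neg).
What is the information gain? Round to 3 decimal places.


H(parent) = 0.9760. H(left) = 0.9978, H(right) = 0.9183. Weighted = (36/66)*0.9978 + (30/66)*0.9183 = 0.9617. IG = 0.9760 - 0.9617 = 0.0143, which rounds to 0.014.

0.014


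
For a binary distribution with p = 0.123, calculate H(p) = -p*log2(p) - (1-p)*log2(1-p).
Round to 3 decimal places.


H = -0.123*log2(0.123) - 0.877*log2(0.877) = 0.538.

0.538


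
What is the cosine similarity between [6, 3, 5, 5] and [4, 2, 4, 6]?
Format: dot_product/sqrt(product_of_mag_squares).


dot = 80. |a|^2 = 95, |b|^2 = 72. cos = 80/sqrt(6840).

80/sqrt(6840)


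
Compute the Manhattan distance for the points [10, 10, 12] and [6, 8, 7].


d = sum of absolute differences: |10-6|=4 + |10-8|=2 + |12-7|=5 = 11.

11


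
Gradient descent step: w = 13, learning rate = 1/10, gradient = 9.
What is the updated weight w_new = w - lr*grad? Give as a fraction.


w_new = 13 - 1/10 * 9 = 13 - 9/10 = 121/10.

121/10


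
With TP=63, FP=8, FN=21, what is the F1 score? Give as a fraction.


Precision = 63/71 = 63/71. Recall = 63/84 = 3/4. F1 = 2*P*R/(P+R) = 126/155.

126/155


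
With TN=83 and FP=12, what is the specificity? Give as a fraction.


Specificity = TN / (TN + FP) = 83 / 95 = 83/95.

83/95


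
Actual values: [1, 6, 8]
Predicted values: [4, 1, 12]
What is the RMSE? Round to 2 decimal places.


MSE = 16.6667. RMSE = sqrt(16.6667) = 4.08.

4.08


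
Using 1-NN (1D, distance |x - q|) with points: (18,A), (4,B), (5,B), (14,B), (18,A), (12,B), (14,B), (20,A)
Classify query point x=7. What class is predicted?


Distances: |18-7|=11, |4-7|=3, |5-7|=2, |14-7|=7, |18-7|=11, |12-7|=5, |14-7|=7, |20-7|=13. 1 nearest: (5,B). Counts: {'B': 1}. Majority class: B.

B


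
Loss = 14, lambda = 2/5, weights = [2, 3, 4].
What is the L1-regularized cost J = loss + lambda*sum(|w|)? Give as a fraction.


L1 norm = sum(|w|) = 9. J = 14 + 2/5 * 9 = 88/5.

88/5


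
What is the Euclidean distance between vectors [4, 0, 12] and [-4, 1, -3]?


d = sqrt(sum of squared differences). (4--4)^2=64, (0-1)^2=1, (12--3)^2=225. Sum = 290.

sqrt(290)


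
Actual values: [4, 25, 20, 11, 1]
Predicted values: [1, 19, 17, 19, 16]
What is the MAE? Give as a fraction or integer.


MAE = (1/5) * (|4-1|=3 + |25-19|=6 + |20-17|=3 + |11-19|=8 + |1-16|=15). Sum = 35. MAE = 7.

7


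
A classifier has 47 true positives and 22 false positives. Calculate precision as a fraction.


Precision = TP / (TP + FP) = 47 / 69 = 47/69.

47/69


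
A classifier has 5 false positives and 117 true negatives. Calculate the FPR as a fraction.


FPR = FP / (FP + TN) = 5 / 122 = 5/122.

5/122


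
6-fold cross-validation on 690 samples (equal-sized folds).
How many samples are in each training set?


Each validation fold has 690/6 = 115 samples. Training set = 690 - 115 = 575.

575


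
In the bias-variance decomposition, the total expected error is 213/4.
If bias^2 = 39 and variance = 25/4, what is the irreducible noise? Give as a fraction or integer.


Total error = bias^2 + variance + irreducible noise. So irreducible noise = 213/4 - 39 - 25/4 = 8.

8


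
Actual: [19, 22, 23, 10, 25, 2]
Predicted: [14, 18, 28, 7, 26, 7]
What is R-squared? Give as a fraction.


Mean(y) = 101/6. SS_res = 101. SS_tot = 2417/6. R^2 = 1 - 101/(2417/6) = 1811/2417.

1811/2417


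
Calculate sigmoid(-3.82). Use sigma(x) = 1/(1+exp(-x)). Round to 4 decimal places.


sigma(-3.82) = 1/(1+e^(3.82)) = 1/(1+45.604208) = 1/46.604208 = 0.0215.

0.0215


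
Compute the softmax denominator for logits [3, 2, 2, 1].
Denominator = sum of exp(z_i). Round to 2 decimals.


Denom = e^3=20.0855 + e^2=7.3891 + e^2=7.3891 + e^1=2.7183. Sum = 37.5820, which rounds to 37.58.

37.58


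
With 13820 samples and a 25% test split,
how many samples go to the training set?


Test set = 13820 * 25% = 3455. Training set = 13820 - 3455 = 10365.

10365


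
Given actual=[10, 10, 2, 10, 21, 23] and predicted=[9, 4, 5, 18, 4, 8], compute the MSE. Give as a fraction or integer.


MSE = (1/6) * ((10-9)^2=1 + (10-4)^2=36 + (2-5)^2=9 + (10-18)^2=64 + (21-4)^2=289 + (23-8)^2=225). Sum = 624. MSE = 104.

104


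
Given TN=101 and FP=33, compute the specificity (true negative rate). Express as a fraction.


Specificity = TN / (TN + FP) = 101 / 134 = 101/134.

101/134


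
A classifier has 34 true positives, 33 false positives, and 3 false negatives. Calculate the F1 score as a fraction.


Precision = 34/67 = 34/67. Recall = 34/37 = 34/37. F1 = 2*P*R/(P+R) = 17/26.

17/26


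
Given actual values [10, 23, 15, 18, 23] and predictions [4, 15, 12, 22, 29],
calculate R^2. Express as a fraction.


Mean(y) = 89/5. SS_res = 161. SS_tot = 614/5. R^2 = 1 - 161/(614/5) = -191/614.

-191/614


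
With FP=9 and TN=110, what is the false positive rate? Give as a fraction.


FPR = FP / (FP + TN) = 9 / 119 = 9/119.

9/119


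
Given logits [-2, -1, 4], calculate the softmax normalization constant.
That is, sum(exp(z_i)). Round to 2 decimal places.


Denom = e^-2=0.1353 + e^-1=0.3679 + e^4=54.5982. Sum = 55.1014, which rounds to 55.10.

55.10


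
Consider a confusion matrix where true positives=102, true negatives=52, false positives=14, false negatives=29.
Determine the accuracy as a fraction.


Accuracy = (TP + TN) / (TP + TN + FP + FN) = (102 + 52) / 197 = 154/197.

154/197


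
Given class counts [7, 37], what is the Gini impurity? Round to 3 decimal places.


Total = 44. Proportions: 7/44, 37/44. sum(p_i^2) = 0.7324. Gini = 1 - 0.7324 = 0.2676, which rounds to 0.268.

0.268


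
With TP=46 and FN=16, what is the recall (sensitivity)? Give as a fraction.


Recall = TP / (TP + FN) = 46 / 62 = 23/31.

23/31


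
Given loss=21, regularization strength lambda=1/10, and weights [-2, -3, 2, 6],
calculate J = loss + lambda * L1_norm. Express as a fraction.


L1 norm = sum(|w|) = 13. J = 21 + 1/10 * 13 = 223/10.

223/10
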